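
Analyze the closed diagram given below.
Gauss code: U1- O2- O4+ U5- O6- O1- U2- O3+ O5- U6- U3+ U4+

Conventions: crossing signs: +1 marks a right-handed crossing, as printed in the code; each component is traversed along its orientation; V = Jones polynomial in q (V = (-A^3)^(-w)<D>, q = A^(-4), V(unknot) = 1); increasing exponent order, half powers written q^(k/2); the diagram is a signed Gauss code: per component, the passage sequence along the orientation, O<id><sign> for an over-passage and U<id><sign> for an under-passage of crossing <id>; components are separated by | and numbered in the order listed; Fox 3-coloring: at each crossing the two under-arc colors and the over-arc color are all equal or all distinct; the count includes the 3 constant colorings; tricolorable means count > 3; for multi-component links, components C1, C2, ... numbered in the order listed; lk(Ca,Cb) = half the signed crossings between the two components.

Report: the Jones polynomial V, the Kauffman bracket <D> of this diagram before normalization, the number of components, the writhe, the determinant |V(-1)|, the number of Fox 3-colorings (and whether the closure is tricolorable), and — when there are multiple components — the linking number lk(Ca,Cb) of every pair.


Jones polynomial: V(q) = -q^-4 + q^-3 + q^-1
<D> = A^-2 + A^6 - A^10; writhe -2
components 1, writhe -2 (6 crossings)
3-colorings: 9 of 3^6, det 3 — tricolorable
note: the span of V is 3, forcing >= 3 crossings in any diagram


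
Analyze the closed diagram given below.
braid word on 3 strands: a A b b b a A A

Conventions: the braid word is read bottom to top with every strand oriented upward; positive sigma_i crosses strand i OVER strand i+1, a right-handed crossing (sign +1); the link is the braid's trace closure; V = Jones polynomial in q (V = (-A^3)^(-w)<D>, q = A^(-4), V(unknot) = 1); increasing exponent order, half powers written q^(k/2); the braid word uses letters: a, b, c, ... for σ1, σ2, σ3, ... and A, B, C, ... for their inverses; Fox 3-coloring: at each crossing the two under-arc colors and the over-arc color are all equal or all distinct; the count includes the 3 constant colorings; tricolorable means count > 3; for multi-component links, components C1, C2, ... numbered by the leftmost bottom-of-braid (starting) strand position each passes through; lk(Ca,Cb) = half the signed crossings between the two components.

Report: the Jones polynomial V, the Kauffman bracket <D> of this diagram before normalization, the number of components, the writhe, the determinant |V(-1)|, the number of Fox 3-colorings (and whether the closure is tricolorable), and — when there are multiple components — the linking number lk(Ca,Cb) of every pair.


V = q + q^3 - q^4
<D> = -A^-10 + A^-6 + A^2 (w = +2)
1 component over 8 crossings, w = +2
9 Fox colorings among 3^8, |V(-1)| = 3: tricolorable
why: inverse pairs cancel, leaving σ2 σ2 σ2 σ1⁻¹


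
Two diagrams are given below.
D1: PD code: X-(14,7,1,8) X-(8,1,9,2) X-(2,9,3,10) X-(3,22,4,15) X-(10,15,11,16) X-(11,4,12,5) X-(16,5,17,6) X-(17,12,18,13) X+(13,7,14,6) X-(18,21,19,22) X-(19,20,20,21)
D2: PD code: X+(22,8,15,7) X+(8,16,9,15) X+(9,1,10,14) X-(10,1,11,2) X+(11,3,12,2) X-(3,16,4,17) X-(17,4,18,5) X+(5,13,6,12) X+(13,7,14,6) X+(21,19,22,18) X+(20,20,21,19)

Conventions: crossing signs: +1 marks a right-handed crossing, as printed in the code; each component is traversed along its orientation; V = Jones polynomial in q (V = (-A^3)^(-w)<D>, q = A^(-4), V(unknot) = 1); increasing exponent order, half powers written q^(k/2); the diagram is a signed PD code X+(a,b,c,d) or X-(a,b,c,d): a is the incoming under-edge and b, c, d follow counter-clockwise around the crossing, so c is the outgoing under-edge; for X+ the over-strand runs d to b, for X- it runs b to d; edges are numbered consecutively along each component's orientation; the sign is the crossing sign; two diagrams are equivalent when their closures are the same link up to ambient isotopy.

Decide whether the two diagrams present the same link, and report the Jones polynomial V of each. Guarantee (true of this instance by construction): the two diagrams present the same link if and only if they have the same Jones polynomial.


same link: no
V(D1) = q^(-15/2) - q^(-13/2) - q^(-9/2) - q^(-5/2)  [11 crossings, <D> = A^-17 + A^-9 + A^-1 - A^3, w = -9]
D2 (bracket -A^-7 + A^-3 - A + 2A^5 - A^9 + 2A^13; 11 crossings at w = +5): V = -2q^(1/2) + q^(3/2) - 2q^(5/2) + q^(7/2) - q^(9/2) + q^(11/2)
note: V(q) takes 2 values over 2 diagrams, fixing the grouping


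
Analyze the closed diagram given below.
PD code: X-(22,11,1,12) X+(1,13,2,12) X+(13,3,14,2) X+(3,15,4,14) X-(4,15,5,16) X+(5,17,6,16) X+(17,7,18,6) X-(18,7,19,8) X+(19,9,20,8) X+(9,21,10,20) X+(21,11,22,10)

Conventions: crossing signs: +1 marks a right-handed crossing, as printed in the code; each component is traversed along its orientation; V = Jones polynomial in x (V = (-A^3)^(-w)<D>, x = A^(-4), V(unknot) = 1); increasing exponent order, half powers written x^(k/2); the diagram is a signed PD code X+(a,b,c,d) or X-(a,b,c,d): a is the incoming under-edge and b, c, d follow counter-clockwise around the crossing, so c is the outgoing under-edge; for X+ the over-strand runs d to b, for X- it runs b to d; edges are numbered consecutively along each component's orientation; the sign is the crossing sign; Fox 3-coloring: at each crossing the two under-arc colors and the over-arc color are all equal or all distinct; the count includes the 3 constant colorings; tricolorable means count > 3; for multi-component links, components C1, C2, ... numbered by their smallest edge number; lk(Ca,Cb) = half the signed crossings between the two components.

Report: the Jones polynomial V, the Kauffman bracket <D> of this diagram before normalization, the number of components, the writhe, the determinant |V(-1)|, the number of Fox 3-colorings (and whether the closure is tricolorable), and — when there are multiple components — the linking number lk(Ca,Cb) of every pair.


V = x^2 + x^4 - x^5 + x^6 - x^7
<D> = A^-13 - A^-9 + A^-5 - A^-1 - A^7 (w = +5)
1 component over 11 crossings, w = +5
3 Fox colorings among 3^11, |V(-1)| = 5: not tricolorable
why: det 5 = |V(-1)|; not divisible by 3, so not tricolorable


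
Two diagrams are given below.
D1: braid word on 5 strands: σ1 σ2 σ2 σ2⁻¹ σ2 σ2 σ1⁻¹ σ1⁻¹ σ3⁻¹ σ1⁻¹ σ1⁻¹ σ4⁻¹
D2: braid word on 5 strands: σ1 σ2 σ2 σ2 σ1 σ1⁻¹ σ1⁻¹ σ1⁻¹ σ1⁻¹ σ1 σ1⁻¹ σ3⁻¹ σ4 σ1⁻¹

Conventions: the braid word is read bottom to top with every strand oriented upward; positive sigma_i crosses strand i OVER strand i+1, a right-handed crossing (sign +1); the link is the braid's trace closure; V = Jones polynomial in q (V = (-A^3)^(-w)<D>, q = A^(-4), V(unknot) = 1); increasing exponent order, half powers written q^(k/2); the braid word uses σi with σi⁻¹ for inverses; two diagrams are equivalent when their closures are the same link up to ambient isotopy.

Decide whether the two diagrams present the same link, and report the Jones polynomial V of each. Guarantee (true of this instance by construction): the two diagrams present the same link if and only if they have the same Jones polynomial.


equivalent: yes
D1 (bracket -A^-18 + A^-14 - A^-10 + 3A^-6 - A^-2 + A^2 - A^6; 12 crossings at w = -2): V = -q^-3 + q^-2 - q^-1 + 3 - q + q^2 - q^3
D2 (bracket -A^-12 + A^-8 - A^-4 + 3 - A^4 + A^8 - A^12; 14 crossings at w = 0): V = -q^-3 + q^-2 - q^-1 + 3 - q + q^2 - q^3
key observation: one V(q) for all 2 diagrams — one class (guaranteed)


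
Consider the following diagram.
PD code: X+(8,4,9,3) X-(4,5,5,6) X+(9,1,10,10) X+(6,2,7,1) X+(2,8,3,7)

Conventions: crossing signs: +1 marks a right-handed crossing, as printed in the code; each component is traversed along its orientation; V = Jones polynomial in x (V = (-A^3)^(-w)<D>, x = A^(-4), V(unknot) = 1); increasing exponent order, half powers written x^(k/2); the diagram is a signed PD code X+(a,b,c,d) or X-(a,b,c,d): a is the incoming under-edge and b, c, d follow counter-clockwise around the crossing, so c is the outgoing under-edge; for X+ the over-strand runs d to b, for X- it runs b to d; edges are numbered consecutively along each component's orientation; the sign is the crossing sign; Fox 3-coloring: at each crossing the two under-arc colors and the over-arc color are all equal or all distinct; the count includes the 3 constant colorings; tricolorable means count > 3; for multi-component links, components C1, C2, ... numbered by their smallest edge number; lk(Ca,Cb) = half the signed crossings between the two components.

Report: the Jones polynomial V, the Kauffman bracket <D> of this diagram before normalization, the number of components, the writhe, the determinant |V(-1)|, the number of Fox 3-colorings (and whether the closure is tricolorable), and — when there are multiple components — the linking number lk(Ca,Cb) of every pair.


V(x) = x + x^3 - x^4
bracket: A^-7 - A^-3 - A^5, w = +3
1 component, writhe +3, over 5 crossings
det 3, colorings 9 of 3^5 — tricolorable
observation: w = +3 (over 5 crossings) is diagram-only; (-A^3)^(-3) removes it from V


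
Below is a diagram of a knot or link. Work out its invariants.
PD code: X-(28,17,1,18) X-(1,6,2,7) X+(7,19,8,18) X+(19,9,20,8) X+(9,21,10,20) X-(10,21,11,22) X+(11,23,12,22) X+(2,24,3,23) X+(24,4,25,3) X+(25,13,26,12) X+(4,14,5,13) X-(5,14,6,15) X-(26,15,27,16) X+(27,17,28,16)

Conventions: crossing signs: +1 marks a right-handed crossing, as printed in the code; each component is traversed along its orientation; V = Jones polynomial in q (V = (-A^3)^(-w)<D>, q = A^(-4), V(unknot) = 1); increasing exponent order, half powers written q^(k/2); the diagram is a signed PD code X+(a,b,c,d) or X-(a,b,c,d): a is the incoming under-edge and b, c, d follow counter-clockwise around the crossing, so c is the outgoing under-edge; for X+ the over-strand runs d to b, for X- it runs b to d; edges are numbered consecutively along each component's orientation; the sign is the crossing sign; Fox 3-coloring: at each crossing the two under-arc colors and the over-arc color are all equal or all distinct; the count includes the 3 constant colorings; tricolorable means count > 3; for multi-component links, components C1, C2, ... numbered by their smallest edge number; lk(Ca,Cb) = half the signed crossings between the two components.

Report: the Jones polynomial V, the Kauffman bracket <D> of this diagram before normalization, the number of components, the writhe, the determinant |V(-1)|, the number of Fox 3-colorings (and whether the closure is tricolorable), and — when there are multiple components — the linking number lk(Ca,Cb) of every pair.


V = q + q^3 - q^4
<D> = -A^-4 + 1 + A^8 (w = +4)
1 component over 14 crossings, w = +4
9 Fox colorings among 3^14, |V(-1)| = 3: tricolorable
why: w = +4 shifts under R1 moves; the (-A^3)^(-4) factor cancels that in V


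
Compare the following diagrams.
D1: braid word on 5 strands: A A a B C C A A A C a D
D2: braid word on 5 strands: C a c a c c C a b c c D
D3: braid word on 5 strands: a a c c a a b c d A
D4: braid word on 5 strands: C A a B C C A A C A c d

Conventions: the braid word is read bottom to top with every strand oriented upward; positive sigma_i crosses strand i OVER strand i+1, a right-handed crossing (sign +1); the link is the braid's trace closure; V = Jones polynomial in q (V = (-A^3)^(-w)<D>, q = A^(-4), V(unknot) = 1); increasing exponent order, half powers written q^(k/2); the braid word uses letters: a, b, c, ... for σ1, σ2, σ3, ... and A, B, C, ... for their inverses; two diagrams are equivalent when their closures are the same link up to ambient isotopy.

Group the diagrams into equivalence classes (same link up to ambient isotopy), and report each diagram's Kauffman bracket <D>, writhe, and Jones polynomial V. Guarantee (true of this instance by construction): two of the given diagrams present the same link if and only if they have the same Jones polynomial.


grouping into links: {D1, D4} | {D2, D3}
V(D1) = q^-8 - 2q^-7 + q^-6 - 2q^-5 + 2q^-4 + q^-2  (w -8, c 12, <D> = A^-16 + 2A^-8 - 2A^-4 + 1 - 2A^4 + A^8)
D2 (bracket A^-14 - 2A^-10 + A^-6 - 2A^-2 + 2A^2 + A^10; 12 crossings at w = +6): V = q^2 + 2q^4 - 2q^5 + q^6 - 2q^7 + q^8
V(D3) = q^2 + 2q^4 - 2q^5 + q^6 - 2q^7 + q^8  [10 crossings, <D> = A^-8 - 2A^-4 + 1 - 2A^4 + 2A^8 + A^16, w = +8]
D4 (bracket A^-10 + 2A^-2 - 2A^2 + A^6 - 2A^10 + A^14; 12 crossings at w = -6): V = q^-8 - 2q^-7 + q^-6 - 2q^-5 + 2q^-4 + q^-2
key observation: comparing 4 Jones polynomials yields 2 groups


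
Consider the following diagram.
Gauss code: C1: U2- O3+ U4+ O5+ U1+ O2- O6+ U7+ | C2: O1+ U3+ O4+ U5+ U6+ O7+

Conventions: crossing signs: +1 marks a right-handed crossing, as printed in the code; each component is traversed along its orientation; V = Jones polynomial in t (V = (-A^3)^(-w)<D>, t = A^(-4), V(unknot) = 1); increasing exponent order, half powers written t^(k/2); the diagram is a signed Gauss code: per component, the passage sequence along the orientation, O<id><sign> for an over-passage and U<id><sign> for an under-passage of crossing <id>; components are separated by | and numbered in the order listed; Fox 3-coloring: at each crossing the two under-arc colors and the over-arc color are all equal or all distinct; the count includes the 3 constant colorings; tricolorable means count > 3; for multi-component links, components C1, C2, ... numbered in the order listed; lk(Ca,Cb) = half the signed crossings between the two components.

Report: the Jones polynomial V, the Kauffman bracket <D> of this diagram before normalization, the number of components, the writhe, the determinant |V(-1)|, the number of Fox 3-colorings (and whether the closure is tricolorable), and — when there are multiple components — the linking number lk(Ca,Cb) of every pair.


Jones polynomial: V(t) = -t^(3/2) + t^(5/2) - 2t^(7/2) + 2t^(9/2) - 2t^(11/2) + t^(13/2) - t^(15/2)
<D> = A^-15 - A^-11 + 2A^-7 - 2A^-3 + 2A - A^5 + A^9; writhe +5
components 2, writhe +5 (7 crossings)
linking number lk(C1,C2) = +3
3-colorings: 3 of 3^7, det 10 — not tricolorable
note: w = +5 (over 7 crossings) is diagram-only; (-A^3)^(-5) removes it from V


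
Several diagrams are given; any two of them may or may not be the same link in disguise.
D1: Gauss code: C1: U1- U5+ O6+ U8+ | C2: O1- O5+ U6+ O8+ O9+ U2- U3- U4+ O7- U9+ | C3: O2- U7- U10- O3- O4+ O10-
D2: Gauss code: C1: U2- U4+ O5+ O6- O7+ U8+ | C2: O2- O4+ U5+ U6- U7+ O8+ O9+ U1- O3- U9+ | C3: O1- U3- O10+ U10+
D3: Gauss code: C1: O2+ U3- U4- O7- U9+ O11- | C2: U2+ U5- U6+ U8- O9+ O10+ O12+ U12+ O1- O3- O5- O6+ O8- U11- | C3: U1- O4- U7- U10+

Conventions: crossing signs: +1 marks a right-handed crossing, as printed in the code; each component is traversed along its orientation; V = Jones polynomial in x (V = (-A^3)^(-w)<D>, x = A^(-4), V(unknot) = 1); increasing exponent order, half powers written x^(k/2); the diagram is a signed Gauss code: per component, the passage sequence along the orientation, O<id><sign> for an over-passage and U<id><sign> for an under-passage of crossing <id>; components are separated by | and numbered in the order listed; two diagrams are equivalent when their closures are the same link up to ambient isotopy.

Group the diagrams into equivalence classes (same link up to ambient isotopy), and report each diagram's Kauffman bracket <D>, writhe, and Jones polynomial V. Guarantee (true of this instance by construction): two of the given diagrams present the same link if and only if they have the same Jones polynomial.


grouping into links: {D1, D2} | {D3}
V(D1) = x^-2 + 2 + x^2  (w 0, c 10, <D> = A^-8 + 2 + A^8)
D2 (bracket A^-2 + 2A^6 + A^14; 10 crossings at w = +2): V = x^-2 + 2 + x^2
D3 (bracket A^-6 + A^-2 + A^2 + A^6; 12 crossings at w = -2): V = x^-3 + x^-2 + x^-1 + 1
why: 2 classes among 3 diagrams; unequal V(x) rules out equality


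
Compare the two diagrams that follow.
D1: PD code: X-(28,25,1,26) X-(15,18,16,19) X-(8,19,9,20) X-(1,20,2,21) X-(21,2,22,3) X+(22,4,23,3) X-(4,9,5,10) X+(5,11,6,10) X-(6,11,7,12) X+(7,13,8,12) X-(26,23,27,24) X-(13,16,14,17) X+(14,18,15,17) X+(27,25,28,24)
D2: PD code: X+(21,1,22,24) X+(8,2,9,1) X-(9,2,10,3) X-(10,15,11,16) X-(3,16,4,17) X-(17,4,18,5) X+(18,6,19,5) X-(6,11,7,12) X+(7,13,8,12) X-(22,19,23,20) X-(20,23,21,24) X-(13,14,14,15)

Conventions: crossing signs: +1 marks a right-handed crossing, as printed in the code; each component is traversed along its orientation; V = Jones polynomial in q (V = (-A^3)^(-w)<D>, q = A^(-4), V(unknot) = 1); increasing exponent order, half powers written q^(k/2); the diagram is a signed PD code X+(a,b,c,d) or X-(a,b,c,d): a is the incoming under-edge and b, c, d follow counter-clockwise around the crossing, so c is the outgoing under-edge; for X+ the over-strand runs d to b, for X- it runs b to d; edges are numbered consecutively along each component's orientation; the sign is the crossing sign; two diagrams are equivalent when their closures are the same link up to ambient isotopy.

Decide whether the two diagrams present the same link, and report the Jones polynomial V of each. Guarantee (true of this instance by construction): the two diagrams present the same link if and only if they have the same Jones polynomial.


equivalent: yes
D1 (bracket A^-12; 14 crossings at w = -4): V = 1
V(D2) = 1  [12 crossings, <D> = A^-12, w = -4]
observation: one V(q) for all 2 diagrams — one class (guaranteed)


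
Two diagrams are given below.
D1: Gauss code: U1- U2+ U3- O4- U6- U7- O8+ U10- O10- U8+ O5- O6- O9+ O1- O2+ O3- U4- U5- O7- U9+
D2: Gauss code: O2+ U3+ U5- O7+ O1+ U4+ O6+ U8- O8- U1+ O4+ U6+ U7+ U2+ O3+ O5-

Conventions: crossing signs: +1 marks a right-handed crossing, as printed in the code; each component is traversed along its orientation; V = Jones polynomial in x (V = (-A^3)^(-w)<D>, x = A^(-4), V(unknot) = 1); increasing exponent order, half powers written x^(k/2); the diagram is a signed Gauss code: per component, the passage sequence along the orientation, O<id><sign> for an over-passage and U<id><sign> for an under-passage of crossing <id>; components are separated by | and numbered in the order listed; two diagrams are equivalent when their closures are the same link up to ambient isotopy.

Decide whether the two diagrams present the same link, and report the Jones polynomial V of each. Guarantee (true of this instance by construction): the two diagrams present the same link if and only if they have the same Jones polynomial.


equivalent: no
D1 (bracket A^-8 + 1 - A^4; 10 crossings at w = -4): V = -x^-4 + x^-3 + x^-1
V(D2) = x + x^3 - x^4  [8 crossings, <D> = -A^-4 + 1 + A^8, w = +4]
observation: 2 classes among 2 diagrams; unequal V(x) rules out equality


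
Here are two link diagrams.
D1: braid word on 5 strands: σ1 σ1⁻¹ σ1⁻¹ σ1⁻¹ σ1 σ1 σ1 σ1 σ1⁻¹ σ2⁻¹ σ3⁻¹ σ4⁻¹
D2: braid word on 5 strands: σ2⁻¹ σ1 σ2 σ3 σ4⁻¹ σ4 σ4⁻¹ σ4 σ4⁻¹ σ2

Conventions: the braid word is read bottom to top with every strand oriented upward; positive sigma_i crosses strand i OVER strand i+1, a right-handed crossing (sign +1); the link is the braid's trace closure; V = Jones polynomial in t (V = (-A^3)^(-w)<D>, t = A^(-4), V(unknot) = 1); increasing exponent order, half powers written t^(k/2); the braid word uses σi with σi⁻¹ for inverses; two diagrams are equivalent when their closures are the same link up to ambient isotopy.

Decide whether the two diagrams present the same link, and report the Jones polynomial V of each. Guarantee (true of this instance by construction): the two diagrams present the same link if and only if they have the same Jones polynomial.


equivalent: yes
V(D1) = 1  (w -2, c 12, <D> = A^-6)
V(D2) = 1  (w +2, c 10, <D> = A^6)
why: from 12 to 10 crossings by R-moves: one link, two diagrams


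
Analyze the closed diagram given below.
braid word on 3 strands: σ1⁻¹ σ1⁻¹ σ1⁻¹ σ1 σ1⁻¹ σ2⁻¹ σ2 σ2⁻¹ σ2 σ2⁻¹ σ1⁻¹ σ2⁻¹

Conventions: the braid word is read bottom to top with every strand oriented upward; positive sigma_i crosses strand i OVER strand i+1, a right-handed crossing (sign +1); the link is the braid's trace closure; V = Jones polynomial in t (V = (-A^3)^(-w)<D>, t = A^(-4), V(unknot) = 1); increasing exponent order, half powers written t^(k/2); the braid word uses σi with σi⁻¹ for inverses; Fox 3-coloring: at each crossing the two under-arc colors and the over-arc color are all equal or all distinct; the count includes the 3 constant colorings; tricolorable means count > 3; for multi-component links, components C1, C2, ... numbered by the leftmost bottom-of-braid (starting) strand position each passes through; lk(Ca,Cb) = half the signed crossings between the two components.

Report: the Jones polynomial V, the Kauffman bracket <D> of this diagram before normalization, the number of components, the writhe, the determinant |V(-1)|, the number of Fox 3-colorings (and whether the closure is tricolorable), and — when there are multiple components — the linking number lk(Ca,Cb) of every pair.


Jones polynomial: V(t) = -t^-7 + t^-6 - t^-5 + t^-4 + t^-2
<D> = A^-10 + A^-2 - A^2 + A^6 - A^10; writhe -6
components 1, writhe -6 (12 crossings)
3-colorings: 3 of 3^12, det 5 — not tricolorable
note: w = -6 shifts under R1 moves; the (-A^3)^(6) factor cancels that in V


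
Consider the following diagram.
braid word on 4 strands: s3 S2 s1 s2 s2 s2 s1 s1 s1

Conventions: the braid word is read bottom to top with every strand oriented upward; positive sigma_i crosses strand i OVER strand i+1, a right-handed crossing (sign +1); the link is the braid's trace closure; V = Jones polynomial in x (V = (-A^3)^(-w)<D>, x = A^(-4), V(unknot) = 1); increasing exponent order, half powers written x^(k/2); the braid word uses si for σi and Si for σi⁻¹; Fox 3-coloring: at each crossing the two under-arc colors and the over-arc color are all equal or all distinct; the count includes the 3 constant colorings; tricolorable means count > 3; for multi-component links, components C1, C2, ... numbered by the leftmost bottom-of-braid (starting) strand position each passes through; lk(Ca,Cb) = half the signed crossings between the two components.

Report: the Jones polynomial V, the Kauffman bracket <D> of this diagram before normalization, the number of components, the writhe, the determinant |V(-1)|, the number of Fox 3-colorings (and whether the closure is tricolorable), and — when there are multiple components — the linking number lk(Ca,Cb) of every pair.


V = x^2 - x^3 + 3x^4 - 3x^5 + 3x^6 - 3x^7 + 2x^8 - x^9
<D> = A^-15 - 2A^-11 + 3A^-7 - 3A^-3 + 3A - 3A^5 + A^9 - A^13 (w = +7)
1 component over 9 crossings, w = +7
3 Fox colorings among 3^9, |V(-1)| = 17: not tricolorable
why: the span of V is 7, forcing >= 7 crossings in any diagram


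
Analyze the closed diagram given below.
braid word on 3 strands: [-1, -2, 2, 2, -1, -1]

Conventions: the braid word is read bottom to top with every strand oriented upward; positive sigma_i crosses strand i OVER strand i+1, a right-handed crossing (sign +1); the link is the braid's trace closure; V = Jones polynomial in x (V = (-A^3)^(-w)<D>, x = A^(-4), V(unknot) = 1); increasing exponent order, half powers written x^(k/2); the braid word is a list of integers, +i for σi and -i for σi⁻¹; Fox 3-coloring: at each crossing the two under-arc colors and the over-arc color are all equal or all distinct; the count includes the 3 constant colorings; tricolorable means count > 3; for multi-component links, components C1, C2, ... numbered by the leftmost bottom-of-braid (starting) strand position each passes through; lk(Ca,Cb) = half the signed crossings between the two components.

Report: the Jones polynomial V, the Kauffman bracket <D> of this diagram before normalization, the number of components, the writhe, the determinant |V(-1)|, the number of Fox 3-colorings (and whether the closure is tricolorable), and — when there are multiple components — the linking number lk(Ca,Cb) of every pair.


Jones polynomial: V(x) = -x^-4 + x^-3 + x^-1
<D> = A^-2 + A^6 - A^10; writhe -2
components 1, writhe -2 (6 crossings)
3-colorings: 9 of 3^6, det 3 — tricolorable
note: |V(-1)| = 3: so tricolorable, since 3 divides 3


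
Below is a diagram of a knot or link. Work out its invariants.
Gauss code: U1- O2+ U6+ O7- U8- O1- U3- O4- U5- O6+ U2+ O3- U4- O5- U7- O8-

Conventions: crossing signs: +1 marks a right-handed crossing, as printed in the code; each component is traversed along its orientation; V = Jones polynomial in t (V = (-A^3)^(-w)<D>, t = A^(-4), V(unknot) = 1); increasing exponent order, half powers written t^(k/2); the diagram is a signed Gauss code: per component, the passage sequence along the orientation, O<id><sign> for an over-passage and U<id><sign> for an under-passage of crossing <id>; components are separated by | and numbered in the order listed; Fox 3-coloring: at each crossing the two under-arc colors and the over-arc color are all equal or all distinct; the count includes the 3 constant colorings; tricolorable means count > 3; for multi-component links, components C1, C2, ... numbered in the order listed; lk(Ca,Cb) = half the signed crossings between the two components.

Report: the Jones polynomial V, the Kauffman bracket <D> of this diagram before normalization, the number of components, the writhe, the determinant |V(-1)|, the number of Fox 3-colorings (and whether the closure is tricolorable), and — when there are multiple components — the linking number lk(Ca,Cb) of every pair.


Jones polynomial: V(t) = t^-8 - 2t^-7 + 3t^-6 - 4t^-5 + 3t^-4 - 3t^-3 + 3t^-2 - t^-1 + 1
<D> = A^-12 - A^-8 + 3A^-4 - 3 + 3A^4 - 4A^8 + 3A^12 - 2A^16 + A^20; writhe -4
components 1, writhe -4 (8 crossings)
3-colorings: 9 of 3^8, det 21 — tricolorable
note: V spans 8 powers of t: at least 8 crossings in any diagram


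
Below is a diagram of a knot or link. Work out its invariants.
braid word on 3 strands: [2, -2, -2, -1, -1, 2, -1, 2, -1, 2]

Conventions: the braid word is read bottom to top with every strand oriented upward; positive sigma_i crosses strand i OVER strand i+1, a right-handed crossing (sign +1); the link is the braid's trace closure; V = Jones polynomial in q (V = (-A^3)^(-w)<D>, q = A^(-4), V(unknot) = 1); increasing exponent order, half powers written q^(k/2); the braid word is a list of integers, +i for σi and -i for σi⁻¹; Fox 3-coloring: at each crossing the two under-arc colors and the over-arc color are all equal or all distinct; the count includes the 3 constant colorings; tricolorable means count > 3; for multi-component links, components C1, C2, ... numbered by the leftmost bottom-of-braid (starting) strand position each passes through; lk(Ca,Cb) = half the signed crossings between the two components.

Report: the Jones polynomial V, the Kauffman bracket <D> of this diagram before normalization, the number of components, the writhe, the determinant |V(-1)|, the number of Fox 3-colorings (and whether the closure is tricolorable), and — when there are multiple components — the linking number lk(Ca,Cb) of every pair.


V = q^-5 - 2q^-4 + 2q^-3 - 2q^-2 + 2q^-1 - 1 + q
<D> = A^-10 - A^-6 + 2A^-2 - 2A^2 + 2A^6 - 2A^10 + A^14 (w = -2)
1 component over 10 crossings, w = -2
3 Fox colorings among 3^10, |V(-1)| = 11: not tricolorable
why: |V(-1)| = 11: so not tricolorable, since 3 does not divide 11


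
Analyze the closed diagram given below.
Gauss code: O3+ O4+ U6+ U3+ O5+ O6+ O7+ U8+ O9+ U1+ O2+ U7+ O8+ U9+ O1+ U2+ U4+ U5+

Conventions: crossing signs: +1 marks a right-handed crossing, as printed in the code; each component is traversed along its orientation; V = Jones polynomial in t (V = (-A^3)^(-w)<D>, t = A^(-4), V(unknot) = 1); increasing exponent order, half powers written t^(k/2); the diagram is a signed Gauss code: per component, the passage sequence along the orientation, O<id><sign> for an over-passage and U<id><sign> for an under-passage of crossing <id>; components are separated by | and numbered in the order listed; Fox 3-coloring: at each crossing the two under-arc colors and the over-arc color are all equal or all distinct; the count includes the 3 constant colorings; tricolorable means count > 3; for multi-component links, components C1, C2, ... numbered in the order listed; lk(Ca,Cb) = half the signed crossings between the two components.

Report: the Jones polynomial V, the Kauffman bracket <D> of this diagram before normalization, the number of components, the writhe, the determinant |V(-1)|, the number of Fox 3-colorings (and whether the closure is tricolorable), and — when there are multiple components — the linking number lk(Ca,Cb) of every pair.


Jones polynomial: V(t) = t^3 + 2t^5 - 2t^6 + 2t^7 - 3t^8 + 2t^9 - 2t^10 + t^11
<D> = -A^-17 + 2A^-13 - 2A^-9 + 3A^-5 - 2A^-1 + 2A^3 - 2A^7 - A^15; writhe +9
components 1, writhe +9 (9 crossings)
3-colorings: 9 of 3^9, det 15 — tricolorable
note: w = +9 (over 9 crossings) is diagram-only; (-A^3)^(-9) removes it from V


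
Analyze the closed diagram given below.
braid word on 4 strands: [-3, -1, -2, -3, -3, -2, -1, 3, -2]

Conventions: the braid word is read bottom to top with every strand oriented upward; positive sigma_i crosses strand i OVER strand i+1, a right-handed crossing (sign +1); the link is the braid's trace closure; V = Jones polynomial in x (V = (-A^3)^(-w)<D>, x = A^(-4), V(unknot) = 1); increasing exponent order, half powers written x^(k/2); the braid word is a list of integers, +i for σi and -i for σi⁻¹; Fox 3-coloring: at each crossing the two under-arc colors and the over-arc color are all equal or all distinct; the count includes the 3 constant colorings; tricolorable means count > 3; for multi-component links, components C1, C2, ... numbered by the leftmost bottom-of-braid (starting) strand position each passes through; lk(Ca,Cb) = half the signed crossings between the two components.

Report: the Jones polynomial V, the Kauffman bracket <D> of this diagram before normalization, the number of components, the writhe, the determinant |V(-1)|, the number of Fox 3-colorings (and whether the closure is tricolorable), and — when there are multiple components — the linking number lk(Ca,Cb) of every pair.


Jones polynomial: V(x) = x^-8 - x^-7 + 2x^-6 - x^-5 + 2x^-4 + x^-2
<D> = -A^-13 - 2A^-5 + A^-1 - 2A^3 + A^7 - A^11; writhe -7
components 3, writhe -7 (9 crossings)
linking number lk(C1,C2) = -2
lk(C1,C3): -1
lk(C2,C3) = 0
3-colorings: 3 of 3^9, det 8 — not tricolorable
note: |V(-1)| = 8: so not tricolorable, since 3 does not divide 8


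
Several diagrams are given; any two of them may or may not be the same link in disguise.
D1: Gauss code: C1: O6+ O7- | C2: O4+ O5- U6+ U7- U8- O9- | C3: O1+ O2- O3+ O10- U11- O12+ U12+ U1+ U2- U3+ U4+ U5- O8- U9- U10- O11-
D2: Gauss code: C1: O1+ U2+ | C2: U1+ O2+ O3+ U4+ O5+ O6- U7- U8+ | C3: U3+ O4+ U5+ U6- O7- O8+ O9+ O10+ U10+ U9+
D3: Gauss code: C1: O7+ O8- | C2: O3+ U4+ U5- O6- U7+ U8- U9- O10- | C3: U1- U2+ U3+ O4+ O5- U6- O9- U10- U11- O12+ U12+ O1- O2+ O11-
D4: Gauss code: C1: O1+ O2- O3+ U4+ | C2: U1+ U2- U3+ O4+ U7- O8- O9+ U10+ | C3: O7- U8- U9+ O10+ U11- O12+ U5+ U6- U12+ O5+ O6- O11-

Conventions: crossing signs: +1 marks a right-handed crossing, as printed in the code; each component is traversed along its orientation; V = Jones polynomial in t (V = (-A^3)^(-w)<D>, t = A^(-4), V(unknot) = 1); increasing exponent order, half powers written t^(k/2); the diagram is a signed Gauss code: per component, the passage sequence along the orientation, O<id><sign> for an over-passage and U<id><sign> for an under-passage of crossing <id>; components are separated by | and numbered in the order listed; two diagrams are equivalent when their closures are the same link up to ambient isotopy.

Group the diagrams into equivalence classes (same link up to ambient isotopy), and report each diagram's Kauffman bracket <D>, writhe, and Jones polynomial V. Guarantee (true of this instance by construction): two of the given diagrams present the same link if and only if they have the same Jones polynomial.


grouping into links: {D1, D3} | {D2} | {D4}
V(D1) = t^-3 + t^-2 + t^-1 + 1  (w -2, c 12, <D> = A^-6 + A^-2 + A^2 + A^6)
V(D2) = t + 2t^3 + t^5  [10 crossings, <D> = A^-2 + 2A^6 + A^14, w = +6]
V(D3) = t^-3 + t^-2 + t^-1 + 1  [12 crossings, <D> = A^-6 + A^-2 + A^2 + A^6, w = -2]
V(D4) = 1 + t + t^2 + t^3  [12 crossings, <D> = A^-6 + A^-2 + A^2 + A^6, w = +2]
why: 3 values of V(t) split the 4 diagrams


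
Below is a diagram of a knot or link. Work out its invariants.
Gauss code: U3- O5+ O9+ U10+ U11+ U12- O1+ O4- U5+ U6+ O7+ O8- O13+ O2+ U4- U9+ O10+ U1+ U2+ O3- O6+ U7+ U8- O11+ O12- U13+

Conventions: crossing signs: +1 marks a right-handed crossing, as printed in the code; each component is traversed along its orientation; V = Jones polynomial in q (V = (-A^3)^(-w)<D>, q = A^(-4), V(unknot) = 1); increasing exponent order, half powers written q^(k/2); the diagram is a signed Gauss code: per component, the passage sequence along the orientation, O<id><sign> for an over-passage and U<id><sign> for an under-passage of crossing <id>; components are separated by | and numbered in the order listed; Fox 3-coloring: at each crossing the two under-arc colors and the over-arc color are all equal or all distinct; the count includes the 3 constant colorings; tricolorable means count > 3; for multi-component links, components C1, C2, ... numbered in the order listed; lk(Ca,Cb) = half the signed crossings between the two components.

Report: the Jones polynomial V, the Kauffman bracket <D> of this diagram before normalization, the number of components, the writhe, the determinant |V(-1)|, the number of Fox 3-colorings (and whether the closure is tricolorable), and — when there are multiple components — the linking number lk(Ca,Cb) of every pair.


Jones polynomial: V(q) = q - q^2 + 2q^3 - 2q^4 + 2q^5 - q^6 + q^7 - q^8
<D> = A^-17 - A^-13 + A^-9 - 2A^-5 + 2A^-1 - 2A^3 + A^7 - A^11; writhe +5
components 1, writhe +5 (13 crossings)
3-colorings: 3 of 3^13, det 11 — not tricolorable
note: w = +5 (over 13 crossings) is diagram-only; (-A^3)^(-5) removes it from V


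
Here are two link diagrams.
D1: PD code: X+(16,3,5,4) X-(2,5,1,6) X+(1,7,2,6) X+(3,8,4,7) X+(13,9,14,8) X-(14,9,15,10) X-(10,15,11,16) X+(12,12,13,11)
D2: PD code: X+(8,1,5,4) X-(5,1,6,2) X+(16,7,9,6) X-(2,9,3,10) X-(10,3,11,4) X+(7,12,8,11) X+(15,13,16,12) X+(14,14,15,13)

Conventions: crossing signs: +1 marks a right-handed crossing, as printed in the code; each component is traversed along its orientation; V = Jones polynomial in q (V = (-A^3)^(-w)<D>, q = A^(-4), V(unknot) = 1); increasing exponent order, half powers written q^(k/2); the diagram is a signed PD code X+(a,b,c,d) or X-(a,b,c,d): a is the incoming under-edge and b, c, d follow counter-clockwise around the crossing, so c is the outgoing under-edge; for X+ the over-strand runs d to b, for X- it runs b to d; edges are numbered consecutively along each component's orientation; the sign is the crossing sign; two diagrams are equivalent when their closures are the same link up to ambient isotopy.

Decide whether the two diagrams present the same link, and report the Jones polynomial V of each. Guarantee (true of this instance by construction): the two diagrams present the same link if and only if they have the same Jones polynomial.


same link: no
V(D1) = 1 + q + q^2 + q^3  [8 crossings, <D> = A^-6 + A^-2 + A^2 + A^6, w = +2]
D2 (bracket A^-2 + 2A^6 + A^14; 8 crossings at w = +2): V = q^-2 + 2 + q^2
note: 2 classes among 2 diagrams; unequal V(q) rules out equality


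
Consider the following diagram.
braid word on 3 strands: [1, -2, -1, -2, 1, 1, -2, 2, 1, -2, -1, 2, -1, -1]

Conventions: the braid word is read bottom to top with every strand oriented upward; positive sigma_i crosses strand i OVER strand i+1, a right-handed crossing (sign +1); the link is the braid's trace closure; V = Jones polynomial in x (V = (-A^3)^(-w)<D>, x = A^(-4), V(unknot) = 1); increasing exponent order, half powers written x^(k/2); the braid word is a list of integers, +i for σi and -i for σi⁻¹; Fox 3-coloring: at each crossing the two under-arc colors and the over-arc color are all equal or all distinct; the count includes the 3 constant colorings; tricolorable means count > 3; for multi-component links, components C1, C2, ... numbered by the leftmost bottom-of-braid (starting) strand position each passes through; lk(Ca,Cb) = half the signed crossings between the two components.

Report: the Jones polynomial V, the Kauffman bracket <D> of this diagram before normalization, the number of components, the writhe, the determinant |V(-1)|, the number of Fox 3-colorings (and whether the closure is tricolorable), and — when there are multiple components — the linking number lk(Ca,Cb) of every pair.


V(x) = -x^-5 + x^-4 - x^-3 + 2x^-2 - x^-1 + 2 - x
bracket: -A^-10 + 2A^-6 - A^-2 + 2A^2 - A^6 + A^10 - A^14, w = -2
1 component, writhe -2, over 14 crossings
det 9, colorings 9 of 3^14 — tricolorable
observation: det 9 = |V(-1)|; divisible by 3, so tricolorable


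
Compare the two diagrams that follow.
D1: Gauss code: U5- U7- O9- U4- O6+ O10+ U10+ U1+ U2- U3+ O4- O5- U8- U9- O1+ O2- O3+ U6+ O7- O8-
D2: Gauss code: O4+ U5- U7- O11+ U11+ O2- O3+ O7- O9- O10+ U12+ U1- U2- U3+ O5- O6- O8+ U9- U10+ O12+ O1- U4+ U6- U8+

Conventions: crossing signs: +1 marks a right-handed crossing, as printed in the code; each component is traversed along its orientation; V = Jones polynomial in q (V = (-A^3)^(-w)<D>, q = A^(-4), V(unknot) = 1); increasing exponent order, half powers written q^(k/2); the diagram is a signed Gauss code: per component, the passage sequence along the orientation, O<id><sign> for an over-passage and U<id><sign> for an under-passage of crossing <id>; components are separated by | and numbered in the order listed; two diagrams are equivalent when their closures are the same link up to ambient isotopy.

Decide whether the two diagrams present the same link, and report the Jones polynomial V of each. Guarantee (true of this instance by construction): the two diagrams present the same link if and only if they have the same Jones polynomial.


same link: no
V(D1) = q^-5 - 2q^-4 + 2q^-3 - 2q^-2 + 2q^-1 - 1 + q  [10 crossings, <D> = A^-10 - A^-6 + 2A^-2 - 2A^2 + 2A^6 - 2A^10 + A^14, w = -2]
D2 (bracket 1; 12 crossings at w = 0): V = 1
note: 2 classes among 2 diagrams; unequal V(q) rules out equality


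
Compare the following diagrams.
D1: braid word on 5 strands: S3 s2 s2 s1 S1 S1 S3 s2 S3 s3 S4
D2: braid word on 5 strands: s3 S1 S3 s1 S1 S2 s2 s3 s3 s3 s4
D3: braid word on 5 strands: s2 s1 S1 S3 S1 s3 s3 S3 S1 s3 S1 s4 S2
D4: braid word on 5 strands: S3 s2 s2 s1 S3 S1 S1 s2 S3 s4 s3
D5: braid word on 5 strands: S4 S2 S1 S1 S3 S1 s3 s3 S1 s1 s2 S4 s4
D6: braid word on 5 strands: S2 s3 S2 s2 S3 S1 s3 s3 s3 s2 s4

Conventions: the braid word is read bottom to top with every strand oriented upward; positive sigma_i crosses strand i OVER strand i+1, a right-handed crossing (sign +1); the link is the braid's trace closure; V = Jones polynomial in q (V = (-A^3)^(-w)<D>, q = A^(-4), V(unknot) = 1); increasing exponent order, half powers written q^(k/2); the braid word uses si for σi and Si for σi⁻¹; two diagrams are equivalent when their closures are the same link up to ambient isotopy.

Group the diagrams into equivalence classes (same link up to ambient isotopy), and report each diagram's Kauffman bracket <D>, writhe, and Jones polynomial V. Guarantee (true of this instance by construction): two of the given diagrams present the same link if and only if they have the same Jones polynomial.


grouping into links: {D1, D4} | {D2, D6} | {D3, D5}
V(D1) = -q^(-3/2) + q^(-1/2) - 2q^(1/2) + q^(3/2) - 2q^(5/2) + q^(7/2)  (w -1, c 11, <D> = -A^-17 + 2A^-13 - A^-9 + 2A^-5 - A^-1 + A^3)
D2 (bracket -A^-9 + A^-1 + A^3 + A^7; 11 crossings at w = +3): V = -q^(1/2) - q^(3/2) - q^(5/2) + q^(9/2)
V(D3) = q^(-9/2) - q^(-5/2) - q^(-3/2) - q^(-1/2)  (w -1, c 13, <D> = A^-1 + A^3 + A^7 - A^15)
V(D4) = -q^(-3/2) + q^(-1/2) - 2q^(1/2) + q^(3/2) - 2q^(5/2) + q^(7/2)  [11 crossings, <D> = -A^-11 + 2A^-7 - A^-3 + 2A - A^5 + A^9, w = +1]
V(D5) = q^(-9/2) - q^(-5/2) - q^(-3/2) - q^(-1/2)  [13 crossings, <D> = A^-7 + A^-3 + A - A^9, w = -3]
D6 (bracket -A^-9 + A^-1 + A^3 + A^7; 11 crossings at w = +3): V = -q^(1/2) - q^(3/2) - q^(5/2) + q^(9/2)
why: V(q) takes 3 values over 6 diagrams, fixing the grouping
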